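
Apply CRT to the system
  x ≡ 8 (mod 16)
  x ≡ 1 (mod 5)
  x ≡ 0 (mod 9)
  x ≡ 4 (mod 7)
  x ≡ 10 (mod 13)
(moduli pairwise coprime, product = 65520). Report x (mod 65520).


Product of moduli M = 16 · 5 · 9 · 7 · 13 = 65520.
Merge one congruence at a time:
  Start: x ≡ 8 (mod 16).
  Combine with x ≡ 1 (mod 5); new modulus lcm = 80.
    Write x = 8 + 16·t and substitute into x ≡ 1 (mod 5): 16·t ≡ 1 − 8 = -7 (mod 5).
    Reduce coefficients mod 5: 1·t ≡ 3 (mod 5).
    So t ≡ 3 (mod 5).
    Then x = 8 + 16·3 = 56, valid modulo lcm(16, 5) = 80: x ≡ 56 (mod 80).
  Combine with x ≡ 0 (mod 9); new modulus lcm = 720.
    Write x = 56 + 80·t and substitute into x ≡ 0 (mod 9): 80·t ≡ 0 − 56 = -56 (mod 9).
    Reduce coefficients mod 9: 8·t ≡ 7 (mod 9).
    The inverse of 8 mod 9 is 8 (since 8·8 = 64 = 7·9 + 1), so t ≡ 8·7 = 56 ≡ 2 (mod 9).
    Then x = 56 + 80·2 = 216, valid modulo lcm(80, 9) = 720: x ≡ 216 (mod 720).
  Combine with x ≡ 4 (mod 7); new modulus lcm = 5040.
    Write x = 216 + 720·t and substitute into x ≡ 4 (mod 7): 720·t ≡ 4 − 216 = -212 (mod 7).
    Reduce coefficients mod 7: 6·t ≡ 5 (mod 7).
    The inverse of 6 mod 7 is 6 (since 6·6 = 36 = 5·7 + 1), so t ≡ 6·5 = 30 ≡ 2 (mod 7).
    Then x = 216 + 720·2 = 1656, valid modulo lcm(720, 7) = 5040: x ≡ 1656 (mod 5040).
  Combine with x ≡ 10 (mod 13); new modulus lcm = 65520.
    Write x = 1656 + 5040·t and substitute into x ≡ 10 (mod 13): 5040·t ≡ 10 − 1656 = -1646 (mod 13).
    Reduce coefficients mod 13: 9·t ≡ 5 (mod 13).
    The inverse of 9 mod 13 is 3 (since 9·3 = 27 = 2·13 + 1), so t ≡ 3·5 = 15 ≡ 2 (mod 13).
    Then x = 1656 + 5040·2 = 11736, valid modulo lcm(5040, 13) = 65520: x ≡ 11736 (mod 65520).
Verify against each original: 11736 mod 16 = 8, 11736 mod 5 = 1, 11736 mod 9 = 0, 11736 mod 7 = 4, 11736 mod 13 = 10.

x ≡ 11736 (mod 65520).


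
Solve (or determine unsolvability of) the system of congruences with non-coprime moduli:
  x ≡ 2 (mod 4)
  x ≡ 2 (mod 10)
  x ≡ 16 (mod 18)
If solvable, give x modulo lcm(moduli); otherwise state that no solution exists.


Moduli 4, 10, 18 are not pairwise coprime, so CRT works modulo lcm(m_i) when all pairwise compatibility conditions hold.
Pairwise compatibility: gcd(m_i, m_j) must divide a_i - a_j for every pair.
Merge one congruence at a time:
  Start: x ≡ 2 (mod 4).
  Combine with x ≡ 2 (mod 10): gcd(4, 10) = 2; 2 - 2 = 0, which IS divisible by 2, so compatible.
    Write x = 2 + 4·t and substitute into x ≡ 2 (mod 10): 4·t ≡ 2 − 2 = 0 (mod 10).
    Divide the congruence (and modulus) by g = 2: 2·t ≡ 0 (mod 5).
    The inverse of 2 mod 5 is 3 (since 2·3 = 6 = 1·5 + 1), so t ≡ 3·0 = 0 ≡ 0 (mod 5).
    Then x = 2 + 4·0 = 2, valid modulo lcm(4, 10) = 20: x ≡ 2 (mod 20).
  Combine with x ≡ 16 (mod 18): gcd(20, 18) = 2; 16 - 2 = 14, which IS divisible by 2, so compatible.
    Write x = 2 + 20·t and substitute into x ≡ 16 (mod 18): 20·t ≡ 16 − 2 = 14 (mod 18).
    Divide the congruence (and modulus) by g = 2: 10·t ≡ 7 (mod 9).
    Reduce coefficients mod 9: 1·t ≡ 7 (mod 9).
    So t ≡ 7 (mod 9).
    Then x = 2 + 20·7 = 142, valid modulo lcm(20, 18) = 180: x ≡ 142 (mod 180).
Verify: 142 mod 4 = 2, 142 mod 10 = 2, 142 mod 18 = 16.

x ≡ 142 (mod 180).


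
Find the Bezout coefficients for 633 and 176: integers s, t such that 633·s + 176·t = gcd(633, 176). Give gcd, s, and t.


Euclidean algorithm on (633, 176) — divide until remainder is 0:
  633 = 3 · 176 + 105
  176 = 1 · 105 + 71
  105 = 1 · 71 + 34
  71 = 2 · 34 + 3
  34 = 11 · 3 + 1
  3 = 3 · 1 + 0
gcd(633, 176) = 1.
Track Bezout coefficients alongside the remainders: start with r₀ = 633 = a·1 + b·0 (s = 1, t = 0) and r₁ = 176 = a·0 + b·1 (s = 0, t = 1); each new remainder r_{k+1} = r_{k-1} − q_k·r_k inherits s_{k+1} = s_{k-1} − q_k·s_k, t_{k+1} = t_{k-1} − q_k·t_k, so r_k = a·s_k + b·t_k at every step:
  q = 3: r = 105, s = 1 − 3·0 = 1, t = 0 − 3·1 = -3  (check: 633·1 + 176·(-3) = 105)
  q = 1: r = 71, s = 0 − 1·1 = -1, t = 1 − 1·(-3) = 4  (check: 633·(-1) + 176·4 = 71)
  q = 1: r = 34, s = 1 − 1·(-1) = 2, t = -3 − 1·4 = -7  (check: 633·2 + 176·(-7) = 34)
  q = 2: r = 3, s = -1 − 2·2 = -5, t = 4 − 2·(-7) = 18  (check: 633·(-5) + 176·18 = 3)
  q = 11: r = 1, s = 2 − 11·(-5) = 57, t = -7 − 11·18 = -205  (check: 633·57 + 176·(-205) = 1)
The row with r = 1 (the gcd) gives the Bezout coefficients s = 57, t = -205.
Result: 633 · (57) + 176 · (-205) = 1.

gcd(633, 176) = 1; s = 57, t = -205 (check: 633·57 + 176·(-205) = 1).


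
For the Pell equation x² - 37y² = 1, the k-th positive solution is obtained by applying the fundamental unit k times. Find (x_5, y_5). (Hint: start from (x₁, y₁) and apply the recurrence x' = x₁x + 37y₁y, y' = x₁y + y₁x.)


Step 1: Find the fundamental solution (x₁, y₁) of x² - 37y² = 1.
  Expand √37 as a continued fraction. a₀ = ⌊√37⌋ = 6; iterate m_{k+1} = d_k·a_k − m_k, d_{k+1} = (37 − m_{k+1}²)/d_k, a_{k+1} = ⌊(a₀ + m_{k+1})/d_{k+1}⌋ (starting m₀ = 0, d₀ = 1), with convergents p_k = a_k·p_{k-1} + p_{k-2}, q_k = a_k·q_{k-1} + q_{k-2} (p₋₁ = 1, q₋₁ = 0):
  k = 0: a₀ = 6; p₀/q₀ = 6/1; p₀² − 37·q₀² = 36 − 37 = -1.
  k = 1: m = 6, d = 1, a = ⌊(6 + 6)/1⌋ = 12; p/q = (12·6 + 1)/(12·1 + 0) = 73/12; p² − 37·q² = 5329 − 5328 = 1.
  The first convergent with p² − 37·q² = 1 gives the fundamental solution (x₁, y₁) = (73, 12).
Step 2: Apply the recurrence (x_{n+1}, y_{n+1}) = (x₁x_n + 37y₁y_n, x₁y_n + y₁x_n) repeatedly.
  From (x_1, y_1) = (73, 12): x_2 = 73·73 + 37·12·12 = 10657; y_2 = 73·12 + 12·73 = 1752.
  From (x_2, y_2) = (10657, 1752): x_3 = 73·10657 + 37·12·1752 = 1555849; y_3 = 73·1752 + 12·10657 = 255780.
  From (x_3, y_3) = (1555849, 255780): x_4 = 73·1555849 + 37·12·255780 = 227143297; y_4 = 73·255780 + 12·1555849 = 37342128.
  From (x_4, y_4) = (227143297, 37342128): x_5 = 73·227143297 + 37·12·37342128 = 33161365513; y_5 = 73·37342128 + 12·227143297 = 5451694908.
Step 3: Verify x_5² - 37·y_5² = 1099676162686785753169 - 1099676162686785753168 = 1 (should be 1). ✓

(x_1, y_1) = (73, 12); (x_5, y_5) = (33161365513, 5451694908).


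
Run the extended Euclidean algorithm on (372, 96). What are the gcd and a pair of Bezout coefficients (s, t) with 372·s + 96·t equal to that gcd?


Euclidean algorithm on (372, 96) — divide until remainder is 0:
  372 = 3 · 96 + 84
  96 = 1 · 84 + 12
  84 = 7 · 12 + 0
gcd(372, 96) = 12.
Track Bezout coefficients alongside the remainders: start with r₀ = 372 = a·1 + b·0 (s = 1, t = 0) and r₁ = 96 = a·0 + b·1 (s = 0, t = 1); each new remainder r_{k+1} = r_{k-1} − q_k·r_k inherits s_{k+1} = s_{k-1} − q_k·s_k, t_{k+1} = t_{k-1} − q_k·t_k, so r_k = a·s_k + b·t_k at every step:
  q = 3: r = 84, s = 1 − 3·0 = 1, t = 0 − 3·1 = -3  (check: 372·1 + 96·(-3) = 84)
  q = 1: r = 12, s = 0 − 1·1 = -1, t = 1 − 1·(-3) = 4  (check: 372·(-1) + 96·4 = 12)
The row with r = 12 (the gcd) gives the Bezout coefficients s = -1, t = 4.
Result: 372 · (-1) + 96 · (4) = 12.

gcd(372, 96) = 12; s = -1, t = 4 (check: 372·(-1) + 96·4 = 12).


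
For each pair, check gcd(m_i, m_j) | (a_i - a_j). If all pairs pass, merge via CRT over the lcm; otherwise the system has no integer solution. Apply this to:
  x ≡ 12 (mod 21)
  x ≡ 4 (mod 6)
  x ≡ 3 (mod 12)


Moduli 21, 6, 12 are not pairwise coprime, so CRT works modulo lcm(m_i) when all pairwise compatibility conditions hold.
Pairwise compatibility: gcd(m_i, m_j) must divide a_i - a_j for every pair.
Merge one congruence at a time:
  Start: x ≡ 12 (mod 21).
  Combine with x ≡ 4 (mod 6): gcd(21, 6) = 3, and 4 - 12 = -8 is NOT divisible by 3.
    ⇒ system is inconsistent (no integer solution).

No solution (the system is inconsistent).


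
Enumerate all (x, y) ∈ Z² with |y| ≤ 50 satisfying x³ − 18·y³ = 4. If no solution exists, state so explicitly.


The equation is x³ - 18y³ = 4. For fixed y, x³ = 18·y³ + 4, so a solution requires the RHS to be a perfect cube.
Strategy: iterate y from -50 to 50, compute RHS = 18·y³ + 4, and check whether it is a (positive or negative) perfect cube.
Check small values of y:
  y = 0: RHS = 4 is not a perfect cube.
  y = 1: RHS = 22 is not a perfect cube.
  y = -1: RHS = -14 is not a perfect cube.
  y = 2: RHS = 148 is not a perfect cube.
  y = -2: RHS = -140 is not a perfect cube.
  y = 3: RHS = 490 is not a perfect cube.
  y = -3: RHS = -482 is not a perfect cube.
Continuing the search up to |y| = 50 finds no solutions either.
No (x, y) in the scanned range satisfies the equation.

No integer solutions with |y| ≤ 50.


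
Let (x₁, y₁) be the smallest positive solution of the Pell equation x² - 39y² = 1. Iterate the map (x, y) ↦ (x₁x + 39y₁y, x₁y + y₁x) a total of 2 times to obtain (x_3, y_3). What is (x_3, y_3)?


Step 1: Find the fundamental solution (x₁, y₁) of x² - 39y² = 1.
  Expand √39 as a continued fraction. a₀ = ⌊√39⌋ = 6; iterate m_{k+1} = d_k·a_k − m_k, d_{k+1} = (39 − m_{k+1}²)/d_k, a_{k+1} = ⌊(a₀ + m_{k+1})/d_{k+1}⌋ (starting m₀ = 0, d₀ = 1), with convergents p_k = a_k·p_{k-1} + p_{k-2}, q_k = a_k·q_{k-1} + q_{k-2} (p₋₁ = 1, q₋₁ = 0):
  k = 0: a₀ = 6; p₀/q₀ = 6/1; p₀² − 39·q₀² = 36 − 39 = -3.
  k = 1: m = 6, d = 3, a = ⌊(6 + 6)/3⌋ = 4; p/q = (4·6 + 1)/(4·1 + 0) = 25/4; p² − 39·q² = 625 − 624 = 1.
  The first convergent with p² − 39·q² = 1 gives the fundamental solution (x₁, y₁) = (25, 4).
Step 2: Apply the recurrence (x_{n+1}, y_{n+1}) = (x₁x_n + 39y₁y_n, x₁y_n + y₁x_n) repeatedly.
  From (x_1, y_1) = (25, 4): x_2 = 25·25 + 39·4·4 = 1249; y_2 = 25·4 + 4·25 = 200.
  From (x_2, y_2) = (1249, 200): x_3 = 25·1249 + 39·4·200 = 62425; y_3 = 25·200 + 4·1249 = 9996.
Step 3: Verify x_3² - 39·y_3² = 3896880625 - 3896880624 = 1 (should be 1). ✓

(x_1, y_1) = (25, 4); (x_3, y_3) = (62425, 9996).


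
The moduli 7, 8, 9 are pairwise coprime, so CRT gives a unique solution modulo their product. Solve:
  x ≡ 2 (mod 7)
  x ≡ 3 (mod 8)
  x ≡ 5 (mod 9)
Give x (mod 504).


Moduli 7, 8, 9 are pairwise coprime; by CRT there is a unique solution modulo M = 7 · 8 · 9 = 504.
Solve pairwise, accumulating the modulus:
  Start with x ≡ 2 (mod 7).
  Combine with x ≡ 3 (mod 8): since gcd(7, 8) = 1, we get a unique residue mod 56.
    Write x = 2 + 7·t and substitute into x ≡ 3 (mod 8): 7·t ≡ 3 − 2 = 1 (mod 8).
    The inverse of 7 mod 8 is 7 (since 7·7 = 49 = 6·8 + 1), so t ≡ 7·1 = 7 ≡ 7 (mod 8).
    Then x = 2 + 7·7 = 51, valid modulo lcm(7, 8) = 56: x ≡ 51 (mod 56).
  Combine with x ≡ 5 (mod 9): since gcd(56, 9) = 1, we get a unique residue mod 504.
    Write x = 51 + 56·t and substitute into x ≡ 5 (mod 9): 56·t ≡ 5 − 51 = -46 (mod 9).
    Reduce coefficients mod 9: 2·t ≡ 8 (mod 9).
    The inverse of 2 mod 9 is 5 (since 2·5 = 10 = 1·9 + 1), so t ≡ 5·8 = 40 ≡ 4 (mod 9).
    Then x = 51 + 56·4 = 275, valid modulo lcm(56, 9) = 504: x ≡ 275 (mod 504).
Verify: 275 mod 7 = 2 ✓, 275 mod 8 = 3 ✓, 275 mod 9 = 5 ✓.

x ≡ 275 (mod 504).


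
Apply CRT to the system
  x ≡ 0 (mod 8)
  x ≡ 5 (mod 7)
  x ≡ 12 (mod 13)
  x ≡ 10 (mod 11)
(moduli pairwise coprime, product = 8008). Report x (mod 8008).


Product of moduli M = 8 · 7 · 13 · 11 = 8008.
Merge one congruence at a time:
  Start: x ≡ 0 (mod 8).
  Combine with x ≡ 5 (mod 7); new modulus lcm = 56.
    Write x = 0 + 8·t and substitute into x ≡ 5 (mod 7): 8·t ≡ 5 − 0 = 5 (mod 7).
    Reduce coefficients mod 7: 1·t ≡ 5 (mod 7).
    So t ≡ 5 (mod 7).
    Then x = 0 + 8·5 = 40, valid modulo lcm(8, 7) = 56: x ≡ 40 (mod 56).
  Combine with x ≡ 12 (mod 13); new modulus lcm = 728.
    Write x = 40 + 56·t and substitute into x ≡ 12 (mod 13): 56·t ≡ 12 − 40 = -28 (mod 13).
    Reduce coefficients mod 13: 4·t ≡ 11 (mod 13).
    The inverse of 4 mod 13 is 10 (since 4·10 = 40 = 3·13 + 1), so t ≡ 10·11 = 110 ≡ 6 (mod 13).
    Then x = 40 + 56·6 = 376, valid modulo lcm(56, 13) = 728: x ≡ 376 (mod 728).
  Combine with x ≡ 10 (mod 11); new modulus lcm = 8008.
    Write x = 376 + 728·t and substitute into x ≡ 10 (mod 11): 728·t ≡ 10 − 376 = -366 (mod 11).
    Reduce coefficients mod 11: 2·t ≡ 8 (mod 11).
    The inverse of 2 mod 11 is 6 (since 2·6 = 12 = 1·11 + 1), so t ≡ 6·8 = 48 ≡ 4 (mod 11).
    Then x = 376 + 728·4 = 3288, valid modulo lcm(728, 11) = 8008: x ≡ 3288 (mod 8008).
Verify against each original: 3288 mod 8 = 0, 3288 mod 7 = 5, 3288 mod 13 = 12, 3288 mod 11 = 10.

x ≡ 3288 (mod 8008).


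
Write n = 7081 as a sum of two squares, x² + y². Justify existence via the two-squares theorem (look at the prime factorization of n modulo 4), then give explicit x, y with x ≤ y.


Step 1: Factor n = 7081 = 73 · 97.
Step 2: Check the mod-4 condition on each prime factor: 73 ≡ 1 (mod 4), exponent 1; 97 ≡ 1 (mod 4), exponent 1.
All primes ≡ 3 (mod 4) appear to even exponent (or don't appear), so by the two-squares theorem n IS expressible as a sum of two squares.
Step 3: Build a representation. Here n = 73 · 97 is a product of primes ≡ 1 (mod 4). Each prime p ≡ 1 (mod 4) is itself a sum of two squares; find a² by testing p − a² for a perfect square:
  73: 73 − 1² = 72, 73 − 2² = 69, 73 − 3² = 64 = 8² ⇒ 73 = 3² + 8².
  97: 97 − 1² = 96, 97 − 2² = 93, 97 − 3² = 88, 97 − 4² = 81 = 9² ⇒ 97 = 4² + 9².
  Combine using the Brahmagupta–Fibonacci identity (a² + b²)(c² + d²) = (ac − bd)² + (ad + bc)² = (ac + bd)² + (ad − bc)²:
  73 · 97 = 7081: from (3² + 8²)(4² + 9²), take (3·4 − 8·9, 3·9 + 8·4) = (12 − 72, 27 + 32) = (-60, 59); dropping signs (only squares matter) gives (60, 59); check 60² + 59² = 3600 + 3481 = 7081 ✓.
Step 4: Order so x ≤ y and verify: 59² + 60² = 3481 + 3600 = 7081 = n. ✓

n = 7081 = 59² + 60² (one valid representation with x ≤ y).


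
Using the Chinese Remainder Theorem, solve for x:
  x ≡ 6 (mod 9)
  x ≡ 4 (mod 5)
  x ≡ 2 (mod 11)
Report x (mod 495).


Moduli 9, 5, 11 are pairwise coprime; by CRT there is a unique solution modulo M = 9 · 5 · 11 = 495.
Solve pairwise, accumulating the modulus:
  Start with x ≡ 6 (mod 9).
  Combine with x ≡ 4 (mod 5): since gcd(9, 5) = 1, we get a unique residue mod 45.
    Write x = 6 + 9·t and substitute into x ≡ 4 (mod 5): 9·t ≡ 4 − 6 = -2 (mod 5).
    Reduce coefficients mod 5: 4·t ≡ 3 (mod 5).
    The inverse of 4 mod 5 is 4 (since 4·4 = 16 = 3·5 + 1), so t ≡ 4·3 = 12 ≡ 2 (mod 5).
    Then x = 6 + 9·2 = 24, valid modulo lcm(9, 5) = 45: x ≡ 24 (mod 45).
  Combine with x ≡ 2 (mod 11): since gcd(45, 11) = 1, we get a unique residue mod 495.
    Write x = 24 + 45·t and substitute into x ≡ 2 (mod 11): 45·t ≡ 2 − 24 = -22 (mod 11).
    Reduce coefficients mod 11: 1·t ≡ 0 (mod 11).
    So t ≡ 0 (mod 11).
    Then x = 24 + 45·0 = 24, valid modulo lcm(45, 11) = 495: x ≡ 24 (mod 495).
Verify: 24 mod 9 = 6 ✓, 24 mod 5 = 4 ✓, 24 mod 11 = 2 ✓.

x ≡ 24 (mod 495).


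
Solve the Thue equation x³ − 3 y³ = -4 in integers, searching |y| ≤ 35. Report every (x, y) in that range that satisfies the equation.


The equation is x³ - 3y³ = -4. For fixed y, x³ = 3·y³ − 4, so a solution requires the RHS to be a perfect cube.
Strategy: iterate y from -35 to 35, compute RHS = 3·y³ − 4, and check whether it is a (positive or negative) perfect cube.
Check small values of y:
  y = 0: RHS = -4 is not a perfect cube.
  y = 1: RHS = -1 = (-1)³ ⇒ x = -1 works.
  y = -1: RHS = -7 is not a perfect cube.
  y = 2: RHS = 20 is not a perfect cube.
  y = -2: RHS = -28 is not a perfect cube.
  y = 3: RHS = 77 is not a perfect cube.
  y = -3: RHS = -85 is not a perfect cube.
Continuing the search up to |y| = 35 finds no further solutions beyond those listed.
Collected solutions: (-1, 1).

Solutions (with |y| ≤ 35): (-1, 1).


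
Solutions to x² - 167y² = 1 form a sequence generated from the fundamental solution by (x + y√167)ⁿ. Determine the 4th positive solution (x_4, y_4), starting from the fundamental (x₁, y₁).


Step 1: Find the fundamental solution (x₁, y₁) of x² - 167y² = 1.
  Expand √167 as a continued fraction. a₀ = ⌊√167⌋ = 12; iterate m_{k+1} = d_k·a_k − m_k, d_{k+1} = (167 − m_{k+1}²)/d_k, a_{k+1} = ⌊(a₀ + m_{k+1})/d_{k+1}⌋ (starting m₀ = 0, d₀ = 1), with convergents p_k = a_k·p_{k-1} + p_{k-2}, q_k = a_k·q_{k-1} + q_{k-2} (p₋₁ = 1, q₋₁ = 0):
  k = 0: a₀ = 12; p₀/q₀ = 12/1; p₀² − 167·q₀² = 144 − 167 = -23.
  k = 1: m = 12, d = 23, a = ⌊(12 + 12)/23⌋ = 1; p/q = (1·12 + 1)/(1·1 + 0) = 13/1; p² − 167·q² = 169 − 167 = 2.
  k = 2: m = 11, d = 2, a = ⌊(12 + 11)/2⌋ = 11; p/q = (11·13 + 12)/(11·1 + 1) = 155/12; p² − 167·q² = 24025 − 24048 = -23.
  k = 3: m = 11, d = 23, a = ⌊(12 + 11)/23⌋ = 1; p/q = (1·155 + 13)/(1·12 + 1) = 168/13; p² − 167·q² = 28224 − 28223 = 1.
  The first convergent with p² − 167·q² = 1 gives the fundamental solution (x₁, y₁) = (168, 13).
Step 2: Apply the recurrence (x_{n+1}, y_{n+1}) = (x₁x_n + 167y₁y_n, x₁y_n + y₁x_n) repeatedly.
  From (x_1, y_1) = (168, 13): x_2 = 168·168 + 167·13·13 = 56447; y_2 = 168·13 + 13·168 = 4368.
  From (x_2, y_2) = (56447, 4368): x_3 = 168·56447 + 167·13·4368 = 18966024; y_3 = 168·4368 + 13·56447 = 1467635.
  From (x_3, y_3) = (18966024, 1467635): x_4 = 168·18966024 + 167·13·1467635 = 6372527617; y_4 = 168·1467635 + 13·18966024 = 493120992.
Step 3: Verify x_4² - 167·y_4² = 40609108229427698689 - 40609108229427698688 = 1 (should be 1). ✓

(x_1, y_1) = (168, 13); (x_4, y_4) = (6372527617, 493120992).


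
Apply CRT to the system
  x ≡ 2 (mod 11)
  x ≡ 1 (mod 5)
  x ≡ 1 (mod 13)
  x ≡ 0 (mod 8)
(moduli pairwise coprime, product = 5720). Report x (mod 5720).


Product of moduli M = 11 · 5 · 13 · 8 = 5720.
Merge one congruence at a time:
  Start: x ≡ 2 (mod 11).
  Combine with x ≡ 1 (mod 5); new modulus lcm = 55.
    Write x = 2 + 11·t and substitute into x ≡ 1 (mod 5): 11·t ≡ 1 − 2 = -1 (mod 5).
    Reduce coefficients mod 5: 1·t ≡ 4 (mod 5).
    So t ≡ 4 (mod 5).
    Then x = 2 + 11·4 = 46, valid modulo lcm(11, 5) = 55: x ≡ 46 (mod 55).
  Combine with x ≡ 1 (mod 13); new modulus lcm = 715.
    Write x = 46 + 55·t and substitute into x ≡ 1 (mod 13): 55·t ≡ 1 − 46 = -45 (mod 13).
    Reduce coefficients mod 13: 3·t ≡ 7 (mod 13).
    The inverse of 3 mod 13 is 9 (since 3·9 = 27 = 2·13 + 1), so t ≡ 9·7 = 63 ≡ 11 (mod 13).
    Then x = 46 + 55·11 = 651, valid modulo lcm(55, 13) = 715: x ≡ 651 (mod 715).
  Combine with x ≡ 0 (mod 8); new modulus lcm = 5720.
    Write x = 651 + 715·t and substitute into x ≡ 0 (mod 8): 715·t ≡ 0 − 651 = -651 (mod 8).
    Reduce coefficients mod 8: 3·t ≡ 5 (mod 8).
    The inverse of 3 mod 8 is 3 (since 3·3 = 9 = 1·8 + 1), so t ≡ 3·5 = 15 ≡ 7 (mod 8).
    Then x = 651 + 715·7 = 5656, valid modulo lcm(715, 8) = 5720: x ≡ 5656 (mod 5720).
Verify against each original: 5656 mod 11 = 2, 5656 mod 5 = 1, 5656 mod 13 = 1, 5656 mod 8 = 0.

x ≡ 5656 (mod 5720).


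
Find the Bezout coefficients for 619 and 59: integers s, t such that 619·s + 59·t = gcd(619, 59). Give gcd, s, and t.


Euclidean algorithm on (619, 59) — divide until remainder is 0:
  619 = 10 · 59 + 29
  59 = 2 · 29 + 1
  29 = 29 · 1 + 0
gcd(619, 59) = 1.
Track Bezout coefficients alongside the remainders: start with r₀ = 619 = a·1 + b·0 (s = 1, t = 0) and r₁ = 59 = a·0 + b·1 (s = 0, t = 1); each new remainder r_{k+1} = r_{k-1} − q_k·r_k inherits s_{k+1} = s_{k-1} − q_k·s_k, t_{k+1} = t_{k-1} − q_k·t_k, so r_k = a·s_k + b·t_k at every step:
  q = 10: r = 29, s = 1 − 10·0 = 1, t = 0 − 10·1 = -10  (check: 619·1 + 59·(-10) = 29)
  q = 2: r = 1, s = 0 − 2·1 = -2, t = 1 − 2·(-10) = 21  (check: 619·(-2) + 59·21 = 1)
The row with r = 1 (the gcd) gives the Bezout coefficients s = -2, t = 21.
Result: 619 · (-2) + 59 · (21) = 1.

gcd(619, 59) = 1; s = -2, t = 21 (check: 619·(-2) + 59·21 = 1).


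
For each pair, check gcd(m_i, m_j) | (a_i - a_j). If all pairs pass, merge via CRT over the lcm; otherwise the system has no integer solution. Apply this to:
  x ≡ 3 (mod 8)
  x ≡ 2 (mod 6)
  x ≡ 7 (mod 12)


Moduli 8, 6, 12 are not pairwise coprime, so CRT works modulo lcm(m_i) when all pairwise compatibility conditions hold.
Pairwise compatibility: gcd(m_i, m_j) must divide a_i - a_j for every pair.
Merge one congruence at a time:
  Start: x ≡ 3 (mod 8).
  Combine with x ≡ 2 (mod 6): gcd(8, 6) = 2, and 2 - 3 = -1 is NOT divisible by 2.
    ⇒ system is inconsistent (no integer solution).

No solution (the system is inconsistent).


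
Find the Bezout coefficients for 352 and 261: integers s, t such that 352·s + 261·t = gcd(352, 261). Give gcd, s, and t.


Euclidean algorithm on (352, 261) — divide until remainder is 0:
  352 = 1 · 261 + 91
  261 = 2 · 91 + 79
  91 = 1 · 79 + 12
  79 = 6 · 12 + 7
  12 = 1 · 7 + 5
  7 = 1 · 5 + 2
  5 = 2 · 2 + 1
  2 = 2 · 1 + 0
gcd(352, 261) = 1.
Track Bezout coefficients alongside the remainders: start with r₀ = 352 = a·1 + b·0 (s = 1, t = 0) and r₁ = 261 = a·0 + b·1 (s = 0, t = 1); each new remainder r_{k+1} = r_{k-1} − q_k·r_k inherits s_{k+1} = s_{k-1} − q_k·s_k, t_{k+1} = t_{k-1} − q_k·t_k, so r_k = a·s_k + b·t_k at every step:
  q = 1: r = 91, s = 1 − 1·0 = 1, t = 0 − 1·1 = -1  (check: 352·1 + 261·(-1) = 91)
  q = 2: r = 79, s = 0 − 2·1 = -2, t = 1 − 2·(-1) = 3  (check: 352·(-2) + 261·3 = 79)
  q = 1: r = 12, s = 1 − 1·(-2) = 3, t = -1 − 1·3 = -4  (check: 352·3 + 261·(-4) = 12)
  q = 6: r = 7, s = -2 − 6·3 = -20, t = 3 − 6·(-4) = 27  (check: 352·(-20) + 261·27 = 7)
  q = 1: r = 5, s = 3 − 1·(-20) = 23, t = -4 − 1·27 = -31  (check: 352·23 + 261·(-31) = 5)
  q = 1: r = 2, s = -20 − 1·23 = -43, t = 27 − 1·(-31) = 58  (check: 352·(-43) + 261·58 = 2)
  q = 2: r = 1, s = 23 − 2·(-43) = 109, t = -31 − 2·58 = -147  (check: 352·109 + 261·(-147) = 1)
The row with r = 1 (the gcd) gives the Bezout coefficients s = 109, t = -147.
Result: 352 · (109) + 261 · (-147) = 1.

gcd(352, 261) = 1; s = 109, t = -147 (check: 352·109 + 261·(-147) = 1).


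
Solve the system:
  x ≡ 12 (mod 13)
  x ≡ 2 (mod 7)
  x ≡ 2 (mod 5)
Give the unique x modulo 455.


Moduli 13, 7, 5 are pairwise coprime; by CRT there is a unique solution modulo M = 13 · 7 · 5 = 455.
Solve pairwise, accumulating the modulus:
  Start with x ≡ 12 (mod 13).
  Combine with x ≡ 2 (mod 7): since gcd(13, 7) = 1, we get a unique residue mod 91.
    Write x = 12 + 13·t and substitute into x ≡ 2 (mod 7): 13·t ≡ 2 − 12 = -10 (mod 7).
    Reduce coefficients mod 7: 6·t ≡ 4 (mod 7).
    The inverse of 6 mod 7 is 6 (since 6·6 = 36 = 5·7 + 1), so t ≡ 6·4 = 24 ≡ 3 (mod 7).
    Then x = 12 + 13·3 = 51, valid modulo lcm(13, 7) = 91: x ≡ 51 (mod 91).
  Combine with x ≡ 2 (mod 5): since gcd(91, 5) = 1, we get a unique residue mod 455.
    Write x = 51 + 91·t and substitute into x ≡ 2 (mod 5): 91·t ≡ 2 − 51 = -49 (mod 5).
    Reduce coefficients mod 5: 1·t ≡ 1 (mod 5).
    So t ≡ 1 (mod 5).
    Then x = 51 + 91·1 = 142, valid modulo lcm(91, 5) = 455: x ≡ 142 (mod 455).
Verify: 142 mod 13 = 12 ✓, 142 mod 7 = 2 ✓, 142 mod 5 = 2 ✓.

x ≡ 142 (mod 455).


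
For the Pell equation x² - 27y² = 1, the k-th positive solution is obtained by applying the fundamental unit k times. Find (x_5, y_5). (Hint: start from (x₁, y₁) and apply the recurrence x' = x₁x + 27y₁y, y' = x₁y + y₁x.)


Step 1: Find the fundamental solution (x₁, y₁) of x² - 27y² = 1.
  Expand √27 as a continued fraction. a₀ = ⌊√27⌋ = 5; iterate m_{k+1} = d_k·a_k − m_k, d_{k+1} = (27 − m_{k+1}²)/d_k, a_{k+1} = ⌊(a₀ + m_{k+1})/d_{k+1}⌋ (starting m₀ = 0, d₀ = 1), with convergents p_k = a_k·p_{k-1} + p_{k-2}, q_k = a_k·q_{k-1} + q_{k-2} (p₋₁ = 1, q₋₁ = 0):
  k = 0: a₀ = 5; p₀/q₀ = 5/1; p₀² − 27·q₀² = 25 − 27 = -2.
  k = 1: m = 5, d = 2, a = ⌊(5 + 5)/2⌋ = 5; p/q = (5·5 + 1)/(5·1 + 0) = 26/5; p² − 27·q² = 676 − 675 = 1.
  The first convergent with p² − 27·q² = 1 gives the fundamental solution (x₁, y₁) = (26, 5).
Step 2: Apply the recurrence (x_{n+1}, y_{n+1}) = (x₁x_n + 27y₁y_n, x₁y_n + y₁x_n) repeatedly.
  From (x_1, y_1) = (26, 5): x_2 = 26·26 + 27·5·5 = 1351; y_2 = 26·5 + 5·26 = 260.
  From (x_2, y_2) = (1351, 260): x_3 = 26·1351 + 27·5·260 = 70226; y_3 = 26·260 + 5·1351 = 13515.
  From (x_3, y_3) = (70226, 13515): x_4 = 26·70226 + 27·5·13515 = 3650401; y_4 = 26·13515 + 5·70226 = 702520.
  From (x_4, y_4) = (3650401, 702520): x_5 = 26·3650401 + 27·5·702520 = 189750626; y_5 = 26·702520 + 5·3650401 = 36517525.
Step 3: Verify x_5² - 27·y_5² = 36005300067391876 - 36005300067391875 = 1 (should be 1). ✓

(x_1, y_1) = (26, 5); (x_5, y_5) = (189750626, 36517525).


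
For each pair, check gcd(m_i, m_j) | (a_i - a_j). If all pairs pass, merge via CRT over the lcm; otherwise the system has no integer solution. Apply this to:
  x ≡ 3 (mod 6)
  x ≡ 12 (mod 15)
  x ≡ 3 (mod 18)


Moduli 6, 15, 18 are not pairwise coprime, so CRT works modulo lcm(m_i) when all pairwise compatibility conditions hold.
Pairwise compatibility: gcd(m_i, m_j) must divide a_i - a_j for every pair.
Merge one congruence at a time:
  Start: x ≡ 3 (mod 6).
  Combine with x ≡ 12 (mod 15): gcd(6, 15) = 3; 12 - 3 = 9, which IS divisible by 3, so compatible.
    Write x = 3 + 6·t and substitute into x ≡ 12 (mod 15): 6·t ≡ 12 − 3 = 9 (mod 15).
    Divide the congruence (and modulus) by g = 3: 2·t ≡ 3 (mod 5).
    The inverse of 2 mod 5 is 3 (since 2·3 = 6 = 1·5 + 1), so t ≡ 3·3 = 9 ≡ 4 (mod 5).
    Then x = 3 + 6·4 = 27, valid modulo lcm(6, 15) = 30: x ≡ 27 (mod 30).
  Combine with x ≡ 3 (mod 18): gcd(30, 18) = 6; 3 - 27 = -24, which IS divisible by 6, so compatible.
    Write x = 27 + 30·t and substitute into x ≡ 3 (mod 18): 30·t ≡ 3 − 27 = -24 (mod 18).
    Divide the congruence (and modulus) by g = 6: 5·t ≡ -4 (mod 3).
    Reduce coefficients mod 3: 2·t ≡ 2 (mod 3).
    The inverse of 2 mod 3 is 2 (since 2·2 = 4 = 1·3 + 1), so t ≡ 2·2 = 4 ≡ 1 (mod 3).
    Then x = 27 + 30·1 = 57, valid modulo lcm(30, 18) = 90: x ≡ 57 (mod 90).
Verify: 57 mod 6 = 3, 57 mod 15 = 12, 57 mod 18 = 3.

x ≡ 57 (mod 90).


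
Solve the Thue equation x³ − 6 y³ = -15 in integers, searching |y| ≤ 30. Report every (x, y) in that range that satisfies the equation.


The equation is x³ - 6y³ = -15. For fixed y, x³ = 6·y³ − 15, so a solution requires the RHS to be a perfect cube.
Strategy: iterate y from -30 to 30, compute RHS = 6·y³ − 15, and check whether it is a (positive or negative) perfect cube.
Check small values of y:
  y = 0: RHS = -15 is not a perfect cube.
  y = 1: RHS = -9 is not a perfect cube.
  y = -1: RHS = -21 is not a perfect cube.
  y = 2: RHS = 33 is not a perfect cube.
  y = -2: RHS = -63 is not a perfect cube.
  y = 3: RHS = 147 is not a perfect cube.
  y = -3: RHS = -177 is not a perfect cube.
Continuing the search up to |y| = 30 finds no solutions either.
No (x, y) in the scanned range satisfies the equation.

No integer solutions with |y| ≤ 30.


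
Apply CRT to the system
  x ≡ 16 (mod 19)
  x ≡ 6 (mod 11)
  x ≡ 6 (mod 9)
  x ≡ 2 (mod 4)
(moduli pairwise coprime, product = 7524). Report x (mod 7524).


Product of moduli M = 19 · 11 · 9 · 4 = 7524.
Merge one congruence at a time:
  Start: x ≡ 16 (mod 19).
  Combine with x ≡ 6 (mod 11); new modulus lcm = 209.
    Write x = 16 + 19·t and substitute into x ≡ 6 (mod 11): 19·t ≡ 6 − 16 = -10 (mod 11).
    Reduce coefficients mod 11: 8·t ≡ 1 (mod 11).
    The inverse of 8 mod 11 is 7 (since 8·7 = 56 = 5·11 + 1), so t ≡ 7·1 = 7 ≡ 7 (mod 11).
    Then x = 16 + 19·7 = 149, valid modulo lcm(19, 11) = 209: x ≡ 149 (mod 209).
  Combine with x ≡ 6 (mod 9); new modulus lcm = 1881.
    Write x = 149 + 209·t and substitute into x ≡ 6 (mod 9): 209·t ≡ 6 − 149 = -143 (mod 9).
    Reduce coefficients mod 9: 2·t ≡ 1 (mod 9).
    The inverse of 2 mod 9 is 5 (since 2·5 = 10 = 1·9 + 1), so t ≡ 5·1 = 5 ≡ 5 (mod 9).
    Then x = 149 + 209·5 = 1194, valid modulo lcm(209, 9) = 1881: x ≡ 1194 (mod 1881).
  Combine with x ≡ 2 (mod 4); new modulus lcm = 7524.
    Write x = 1194 + 1881·t and substitute into x ≡ 2 (mod 4): 1881·t ≡ 2 − 1194 = -1192 (mod 4).
    Reduce coefficients mod 4: 1·t ≡ 0 (mod 4).
    So t ≡ 0 (mod 4).
    Then x = 1194 + 1881·0 = 1194, valid modulo lcm(1881, 4) = 7524: x ≡ 1194 (mod 7524).
Verify against each original: 1194 mod 19 = 16, 1194 mod 11 = 6, 1194 mod 9 = 6, 1194 mod 4 = 2.

x ≡ 1194 (mod 7524).


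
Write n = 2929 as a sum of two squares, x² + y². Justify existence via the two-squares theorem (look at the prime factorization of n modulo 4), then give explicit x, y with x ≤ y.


Step 1: Factor n = 2929 = 29 · 101.
Step 2: Check the mod-4 condition on each prime factor: 29 ≡ 1 (mod 4), exponent 1; 101 ≡ 1 (mod 4), exponent 1.
All primes ≡ 3 (mod 4) appear to even exponent (or don't appear), so by the two-squares theorem n IS expressible as a sum of two squares.
Step 3: Build a representation. Here n = 29 · 101 is a product of primes ≡ 1 (mod 4). Each prime p ≡ 1 (mod 4) is itself a sum of two squares; find a² by testing p − a² for a perfect square:
  29: 29 − 1² = 28, 29 − 2² = 25 = 5² ⇒ 29 = 2² + 5².
  101: 101 − 1² = 100 = 10² ⇒ 101 = 1² + 10².
  Combine using the Brahmagupta–Fibonacci identity (a² + b²)(c² + d²) = (ac − bd)² + (ad + bc)² = (ac + bd)² + (ad − bc)²:
  29 · 101 = 2929: from (2² + 5²)(1² + 10²), take (2·1 − 5·10, 2·10 + 5·1) = (2 − 50, 20 + 5) = (-48, 25); dropping signs (only squares matter) gives (48, 25); check 48² + 25² = 2304 + 625 = 2929 ✓.
Step 4: Order so x ≤ y and verify: 25² + 48² = 625 + 2304 = 2929 = n. ✓

n = 2929 = 25² + 48² (one valid representation with x ≤ y).


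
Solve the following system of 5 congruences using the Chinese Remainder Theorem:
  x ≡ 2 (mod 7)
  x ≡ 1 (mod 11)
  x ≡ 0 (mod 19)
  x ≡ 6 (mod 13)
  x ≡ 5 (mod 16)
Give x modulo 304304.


Product of moduli M = 7 · 11 · 19 · 13 · 16 = 304304.
Merge one congruence at a time:
  Start: x ≡ 2 (mod 7).
  Combine with x ≡ 1 (mod 11); new modulus lcm = 77.
    Write x = 2 + 7·t and substitute into x ≡ 1 (mod 11): 7·t ≡ 1 − 2 = -1 (mod 11).
    Reduce coefficients mod 11: 7·t ≡ 10 (mod 11).
    The inverse of 7 mod 11 is 8 (since 7·8 = 56 = 5·11 + 1), so t ≡ 8·10 = 80 ≡ 3 (mod 11).
    Then x = 2 + 7·3 = 23, valid modulo lcm(7, 11) = 77: x ≡ 23 (mod 77).
  Combine with x ≡ 0 (mod 19); new modulus lcm = 1463.
    Write x = 23 + 77·t and substitute into x ≡ 0 (mod 19): 77·t ≡ 0 − 23 = -23 (mod 19).
    Reduce coefficients mod 19: 1·t ≡ 15 (mod 19).
    So t ≡ 15 (mod 19).
    Then x = 23 + 77·15 = 1178, valid modulo lcm(77, 19) = 1463: x ≡ 1178 (mod 1463).
  Combine with x ≡ 6 (mod 13); new modulus lcm = 19019.
    Write x = 1178 + 1463·t and substitute into x ≡ 6 (mod 13): 1463·t ≡ 6 − 1178 = -1172 (mod 13).
    Reduce coefficients mod 13: 7·t ≡ 11 (mod 13).
    The inverse of 7 mod 13 is 2 (since 7·2 = 14 = 1·13 + 1), so t ≡ 2·11 = 22 ≡ 9 (mod 13).
    Then x = 1178 + 1463·9 = 14345, valid modulo lcm(1463, 13) = 19019: x ≡ 14345 (mod 19019).
  Combine with x ≡ 5 (mod 16); new modulus lcm = 304304.
    Write x = 14345 + 19019·t and substitute into x ≡ 5 (mod 16): 19019·t ≡ 5 − 14345 = -14340 (mod 16).
    Reduce coefficients mod 16: 11·t ≡ 12 (mod 16).
    The inverse of 11 mod 16 is 3 (since 11·3 = 33 = 2·16 + 1), so t ≡ 3·12 = 36 ≡ 4 (mod 16).
    Then x = 14345 + 19019·4 = 90421, valid modulo lcm(19019, 16) = 304304: x ≡ 90421 (mod 304304).
Verify against each original: 90421 mod 7 = 2, 90421 mod 11 = 1, 90421 mod 19 = 0, 90421 mod 13 = 6, 90421 mod 16 = 5.

x ≡ 90421 (mod 304304).


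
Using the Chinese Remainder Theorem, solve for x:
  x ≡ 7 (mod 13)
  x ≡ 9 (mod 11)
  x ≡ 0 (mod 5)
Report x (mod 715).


Moduli 13, 11, 5 are pairwise coprime; by CRT there is a unique solution modulo M = 13 · 11 · 5 = 715.
Solve pairwise, accumulating the modulus:
  Start with x ≡ 7 (mod 13).
  Combine with x ≡ 9 (mod 11): since gcd(13, 11) = 1, we get a unique residue mod 143.
    Write x = 7 + 13·t and substitute into x ≡ 9 (mod 11): 13·t ≡ 9 − 7 = 2 (mod 11).
    Reduce coefficients mod 11: 2·t ≡ 2 (mod 11).
    The inverse of 2 mod 11 is 6 (since 2·6 = 12 = 1·11 + 1), so t ≡ 6·2 = 12 ≡ 1 (mod 11).
    Then x = 7 + 13·1 = 20, valid modulo lcm(13, 11) = 143: x ≡ 20 (mod 143).
  Combine with x ≡ 0 (mod 5): since gcd(143, 5) = 1, we get a unique residue mod 715.
    Write x = 20 + 143·t and substitute into x ≡ 0 (mod 5): 143·t ≡ 0 − 20 = -20 (mod 5).
    Reduce coefficients mod 5: 3·t ≡ 0 (mod 5).
    The inverse of 3 mod 5 is 2 (since 3·2 = 6 = 1·5 + 1), so t ≡ 2·0 = 0 ≡ 0 (mod 5).
    Then x = 20 + 143·0 = 20, valid modulo lcm(143, 5) = 715: x ≡ 20 (mod 715).
Verify: 20 mod 13 = 7 ✓, 20 mod 11 = 9 ✓, 20 mod 5 = 0 ✓.

x ≡ 20 (mod 715).


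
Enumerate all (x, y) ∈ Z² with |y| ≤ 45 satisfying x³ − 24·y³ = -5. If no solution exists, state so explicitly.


The equation is x³ - 24y³ = -5. For fixed y, x³ = 24·y³ − 5, so a solution requires the RHS to be a perfect cube.
Strategy: iterate y from -45 to 45, compute RHS = 24·y³ − 5, and check whether it is a (positive or negative) perfect cube.
Check small values of y:
  y = 0: RHS = -5 is not a perfect cube.
  y = 1: RHS = 19 is not a perfect cube.
  y = -1: RHS = -29 is not a perfect cube.
  y = 2: RHS = 187 is not a perfect cube.
  y = -2: RHS = -197 is not a perfect cube.
  y = 3: RHS = 643 is not a perfect cube.
  y = -3: RHS = -653 is not a perfect cube.
Continuing the search up to |y| = 45 finds no solutions either.
No (x, y) in the scanned range satisfies the equation.

No integer solutions with |y| ≤ 45.


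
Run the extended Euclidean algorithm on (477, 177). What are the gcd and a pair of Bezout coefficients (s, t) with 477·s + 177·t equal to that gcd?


Euclidean algorithm on (477, 177) — divide until remainder is 0:
  477 = 2 · 177 + 123
  177 = 1 · 123 + 54
  123 = 2 · 54 + 15
  54 = 3 · 15 + 9
  15 = 1 · 9 + 6
  9 = 1 · 6 + 3
  6 = 2 · 3 + 0
gcd(477, 177) = 3.
Track Bezout coefficients alongside the remainders: start with r₀ = 477 = a·1 + b·0 (s = 1, t = 0) and r₁ = 177 = a·0 + b·1 (s = 0, t = 1); each new remainder r_{k+1} = r_{k-1} − q_k·r_k inherits s_{k+1} = s_{k-1} − q_k·s_k, t_{k+1} = t_{k-1} − q_k·t_k, so r_k = a·s_k + b·t_k at every step:
  q = 2: r = 123, s = 1 − 2·0 = 1, t = 0 − 2·1 = -2  (check: 477·1 + 177·(-2) = 123)
  q = 1: r = 54, s = 0 − 1·1 = -1, t = 1 − 1·(-2) = 3  (check: 477·(-1) + 177·3 = 54)
  q = 2: r = 15, s = 1 − 2·(-1) = 3, t = -2 − 2·3 = -8  (check: 477·3 + 177·(-8) = 15)
  q = 3: r = 9, s = -1 − 3·3 = -10, t = 3 − 3·(-8) = 27  (check: 477·(-10) + 177·27 = 9)
  q = 1: r = 6, s = 3 − 1·(-10) = 13, t = -8 − 1·27 = -35  (check: 477·13 + 177·(-35) = 6)
  q = 1: r = 3, s = -10 − 1·13 = -23, t = 27 − 1·(-35) = 62  (check: 477·(-23) + 177·62 = 3)
The row with r = 3 (the gcd) gives the Bezout coefficients s = -23, t = 62.
Result: 477 · (-23) + 177 · (62) = 3.

gcd(477, 177) = 3; s = -23, t = 62 (check: 477·(-23) + 177·62 = 3).


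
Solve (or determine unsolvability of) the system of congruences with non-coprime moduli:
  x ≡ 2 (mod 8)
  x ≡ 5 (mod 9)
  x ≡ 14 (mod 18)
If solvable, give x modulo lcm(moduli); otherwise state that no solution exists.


Moduli 8, 9, 18 are not pairwise coprime, so CRT works modulo lcm(m_i) when all pairwise compatibility conditions hold.
Pairwise compatibility: gcd(m_i, m_j) must divide a_i - a_j for every pair.
Merge one congruence at a time:
  Start: x ≡ 2 (mod 8).
  Combine with x ≡ 5 (mod 9): gcd(8, 9) = 1; 5 - 2 = 3, which IS divisible by 1, so compatible.
    Write x = 2 + 8·t and substitute into x ≡ 5 (mod 9): 8·t ≡ 5 − 2 = 3 (mod 9).
    The inverse of 8 mod 9 is 8 (since 8·8 = 64 = 7·9 + 1), so t ≡ 8·3 = 24 ≡ 6 (mod 9).
    Then x = 2 + 8·6 = 50, valid modulo lcm(8, 9) = 72: x ≡ 50 (mod 72).
  Combine with x ≡ 14 (mod 18): gcd(72, 18) = 18; 14 - 50 = -36, which IS divisible by 18, so compatible.
    Write x = 50 + 72·t and substitute into x ≡ 14 (mod 18): 72·t ≡ 14 − 50 = -36 (mod 18).
    Divide the congruence (and modulus) by g = 18: 4·t ≡ -2 (mod 1).
    Modulo 1 every t works; take t = 0.
    Then x = 50 + 72·0 = 50, valid modulo lcm(72, 18) = 72: x ≡ 50 (mod 72).
Verify: 50 mod 8 = 2, 50 mod 9 = 5, 50 mod 18 = 14.

x ≡ 50 (mod 72).


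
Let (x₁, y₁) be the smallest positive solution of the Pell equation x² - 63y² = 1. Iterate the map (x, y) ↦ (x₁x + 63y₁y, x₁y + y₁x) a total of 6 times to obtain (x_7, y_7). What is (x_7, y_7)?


Step 1: Find the fundamental solution (x₁, y₁) of x² - 63y² = 1.
  Expand √63 as a continued fraction. a₀ = ⌊√63⌋ = 7; iterate m_{k+1} = d_k·a_k − m_k, d_{k+1} = (63 − m_{k+1}²)/d_k, a_{k+1} = ⌊(a₀ + m_{k+1})/d_{k+1}⌋ (starting m₀ = 0, d₀ = 1), with convergents p_k = a_k·p_{k-1} + p_{k-2}, q_k = a_k·q_{k-1} + q_{k-2} (p₋₁ = 1, q₋₁ = 0):
  k = 0: a₀ = 7; p₀/q₀ = 7/1; p₀² − 63·q₀² = 49 − 63 = -14.
  k = 1: m = 7, d = 14, a = ⌊(7 + 7)/14⌋ = 1; p/q = (1·7 + 1)/(1·1 + 0) = 8/1; p² − 63·q² = 64 − 63 = 1.
  The first convergent with p² − 63·q² = 1 gives the fundamental solution (x₁, y₁) = (8, 1).
Step 2: Apply the recurrence (x_{n+1}, y_{n+1}) = (x₁x_n + 63y₁y_n, x₁y_n + y₁x_n) repeatedly.
  From (x_1, y_1) = (8, 1): x_2 = 8·8 + 63·1·1 = 127; y_2 = 8·1 + 1·8 = 16.
  From (x_2, y_2) = (127, 16): x_3 = 8·127 + 63·1·16 = 2024; y_3 = 8·16 + 1·127 = 255.
  From (x_3, y_3) = (2024, 255): x_4 = 8·2024 + 63·1·255 = 32257; y_4 = 8·255 + 1·2024 = 4064.
  From (x_4, y_4) = (32257, 4064): x_5 = 8·32257 + 63·1·4064 = 514088; y_5 = 8·4064 + 1·32257 = 64769.
  From (x_5, y_5) = (514088, 64769): x_6 = 8·514088 + 63·1·64769 = 8193151; y_6 = 8·64769 + 1·514088 = 1032240.
  From (x_6, y_6) = (8193151, 1032240): x_7 = 8·8193151 + 63·1·1032240 = 130576328; y_7 = 8·1032240 + 1·8193151 = 16451071.
Step 3: Verify x_7² - 63·y_7² = 17050177433963584 - 17050177433963583 = 1 (should be 1). ✓

(x_1, y_1) = (8, 1); (x_7, y_7) = (130576328, 16451071).


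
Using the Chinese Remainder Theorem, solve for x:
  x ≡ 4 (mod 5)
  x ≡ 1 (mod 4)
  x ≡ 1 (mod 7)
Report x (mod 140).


Moduli 5, 4, 7 are pairwise coprime; by CRT there is a unique solution modulo M = 5 · 4 · 7 = 140.
Solve pairwise, accumulating the modulus:
  Start with x ≡ 4 (mod 5).
  Combine with x ≡ 1 (mod 4): since gcd(5, 4) = 1, we get a unique residue mod 20.
    Write x = 4 + 5·t and substitute into x ≡ 1 (mod 4): 5·t ≡ 1 − 4 = -3 (mod 4).
    Reduce coefficients mod 4: 1·t ≡ 1 (mod 4).
    So t ≡ 1 (mod 4).
    Then x = 4 + 5·1 = 9, valid modulo lcm(5, 4) = 20: x ≡ 9 (mod 20).
  Combine with x ≡ 1 (mod 7): since gcd(20, 7) = 1, we get a unique residue mod 140.
    Write x = 9 + 20·t and substitute into x ≡ 1 (mod 7): 20·t ≡ 1 − 9 = -8 (mod 7).
    Reduce coefficients mod 7: 6·t ≡ 6 (mod 7).
    The inverse of 6 mod 7 is 6 (since 6·6 = 36 = 5·7 + 1), so t ≡ 6·6 = 36 ≡ 1 (mod 7).
    Then x = 9 + 20·1 = 29, valid modulo lcm(20, 7) = 140: x ≡ 29 (mod 140).
Verify: 29 mod 5 = 4 ✓, 29 mod 4 = 1 ✓, 29 mod 7 = 1 ✓.

x ≡ 29 (mod 140).


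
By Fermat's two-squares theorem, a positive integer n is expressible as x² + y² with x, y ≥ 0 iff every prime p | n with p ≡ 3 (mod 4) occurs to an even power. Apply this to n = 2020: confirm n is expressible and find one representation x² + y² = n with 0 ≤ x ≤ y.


Step 1: Factor n = 2020 = 2^2 · 5 · 101.
Step 2: Check the mod-4 condition on each prime factor: 2 = 2 (special); 5 ≡ 1 (mod 4), exponent 1; 101 ≡ 1 (mod 4), exponent 1.
All primes ≡ 3 (mod 4) appear to even exponent (or don't appear), so by the two-squares theorem n IS expressible as a sum of two squares.
Step 3: Build a representation. Group n = k² · m with k = 2 and m = 5 · 101 = 505 (a product of primes ≡ 1 (mod 4)); a representation of m scales to one of n via (k·x)² + (k·y)² = k²(x² + y²). Each prime p ≡ 1 (mod 4) is itself a sum of two squares; find a² by testing p − a² for a perfect square:
  5: 5 − 1² = 4 = 2² ⇒ 5 = 1² + 2².
  101: 101 − 1² = 100 = 10² ⇒ 101 = 1² + 10².
  Combine using the Brahmagupta–Fibonacci identity (a² + b²)(c² + d²) = (ac − bd)² + (ad + bc)² = (ac + bd)² + (ad − bc)²:
  5 · 101 = 505: from (1² + 2²)(1² + 10²), take (1·1 − 2·10, 1·10 + 2·1) = (1 − 20, 10 + 2) = (-19, 12); dropping signs (only squares matter) gives (19, 12); check 19² + 12² = 361 + 144 = 505 ✓.
  Scale by k = 2: (2·19, 2·12) = (38, 24).
Step 4: Order so x ≤ y and verify: 24² + 38² = 576 + 1444 = 2020 = n. ✓

n = 2020 = 24² + 38² (one valid representation with x ≤ y).
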